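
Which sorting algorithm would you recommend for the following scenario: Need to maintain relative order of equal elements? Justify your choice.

Best choice: Merge sort or Insertion sort
Reason: Both are stable; quicksort and heapsort are not stable


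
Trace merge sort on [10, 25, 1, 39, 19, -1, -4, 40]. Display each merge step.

Divide and conquer:
  Merge [10] + [25] -> [10, 25]
  Merge [1] + [39] -> [1, 39]
  Merge [10, 25] + [1, 39] -> [1, 10, 25, 39]
  Merge [19] + [-1] -> [-1, 19]
  Merge [-4] + [40] -> [-4, 40]
  Merge [-1, 19] + [-4, 40] -> [-4, -1, 19, 40]
  Merge [1, 10, 25, 39] + [-4, -1, 19, 40] -> [-4, -1, 1, 10, 19, 25, 39, 40]


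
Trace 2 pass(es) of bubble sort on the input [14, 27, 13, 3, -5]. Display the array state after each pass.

After pass 1: [14, 13, 3, -5, 27] (3 swaps)
After pass 2: [13, 3, -5, 14, 27] (3 swaps)
Total swaps: 6


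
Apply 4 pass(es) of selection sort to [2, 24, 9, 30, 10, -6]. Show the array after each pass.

Pass 1: Select minimum -6 at index 5, swap -> [-6, 24, 9, 30, 10, 2]
Pass 2: Select minimum 2 at index 5, swap -> [-6, 2, 9, 30, 10, 24]
Pass 3: Select minimum 9 at index 2, swap -> [-6, 2, 9, 30, 10, 24]
Pass 4: Select minimum 10 at index 4, swap -> [-6, 2, 9, 10, 30, 24]


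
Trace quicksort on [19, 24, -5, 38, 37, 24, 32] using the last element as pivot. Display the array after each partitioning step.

Partition 1: pivot=32 at index 4 -> [19, 24, -5, 24, 32, 38, 37]
Partition 2: pivot=24 at index 3 -> [19, 24, -5, 24, 32, 38, 37]
Partition 3: pivot=-5 at index 0 -> [-5, 24, 19, 24, 32, 38, 37]
Partition 4: pivot=19 at index 1 -> [-5, 19, 24, 24, 32, 38, 37]
Partition 5: pivot=37 at index 5 -> [-5, 19, 24, 24, 32, 37, 38]


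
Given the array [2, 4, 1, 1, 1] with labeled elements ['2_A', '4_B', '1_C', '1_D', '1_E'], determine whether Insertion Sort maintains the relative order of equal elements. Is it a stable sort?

Trace Insertion Sort on the labeled array (the key is the number; the letter only tracks identity):
  Insert 4_B at index 1: [2_A, 4_B, 1_C, 1_D, 1_E]
  Insert 1_C at index 0: [1_C, 2_A, 4_B, 1_D, 1_E]
  Insert 1_D at index 1: [1_C, 1_D, 2_A, 4_B, 1_E]
  Insert 1_E at index 2: [1_C, 1_D, 1_E, 2_A, 4_B]
Final order: [1_C, 1_D, 1_E, 2_A, 4_B]
Equal keys:
  value 1: originally 1_C, 1_D, 1_E; after sorting 1_C, 1_D, 1_E -> order preserved
All equal keys kept their original relative order. Insertion Sort is stable: elements are shifted only while they are strictly greater than the key, so a key is inserted after any equal elements already placed.
Answer: Stable


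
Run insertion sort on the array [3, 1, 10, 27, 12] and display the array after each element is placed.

First element 3 is already 'sorted'
Insert 1: shifted 1 elements -> [1, 3, 10, 27, 12]
Insert 10: shifted 0 elements -> [1, 3, 10, 27, 12]
Insert 27: shifted 0 elements -> [1, 3, 10, 27, 12]
Insert 12: shifted 1 elements -> [1, 3, 10, 12, 27]


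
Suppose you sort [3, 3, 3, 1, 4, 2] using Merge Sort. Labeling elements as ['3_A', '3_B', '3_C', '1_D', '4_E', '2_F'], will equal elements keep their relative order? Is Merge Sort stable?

Trace Merge Sort on the labeled array (the key is the number; the letter only tracks identity):
  Merge [3_B] + [3_C] -> [3_B, 3_C]
  Merge [3_A] + [3_B, 3_C] -> [3_A, 3_B, 3_C]
  Merge [4_E] + [2_F] -> [2_F, 4_E]
  Merge [1_D] + [2_F, 4_E] -> [1_D, 2_F, 4_E]
  Merge [3_A, 3_B, 3_C] + [1_D, 2_F, 4_E] -> [1_D, 2_F, 3_A, 3_B, 3_C, 4_E]
Final order: [1_D, 2_F, 3_A, 3_B, 3_C, 4_E]
Equal keys:
  value 3: originally 3_A, 3_B, 3_C; after sorting 3_A, 3_B, 3_C -> order preserved
All equal keys kept their original relative order. Merge Sort is stable: when the heads of the two halves are equal the merge takes from the left half first.
Answer: Stable


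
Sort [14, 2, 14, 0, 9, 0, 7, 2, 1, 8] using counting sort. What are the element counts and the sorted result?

Count array: [2, 1, 2, 0, 0, 0, 0, 1, 1, 1, 0, 0, 0, 0, 2]
(count[i] = number of elements equal to i)
Cumulative count: [2, 3, 5, 5, 5, 5, 5, 6, 7, 8, 8, 8, 8, 8, 10]
Sorted: [0, 0, 1, 2, 2, 7, 8, 9, 14, 14]


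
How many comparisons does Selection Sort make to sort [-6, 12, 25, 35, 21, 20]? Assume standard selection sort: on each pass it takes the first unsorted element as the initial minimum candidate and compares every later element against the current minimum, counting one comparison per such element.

Pass 1: scan indices 1..5 for the minimum = 5 comparison(s); min is -6, place at index 0 -> [-6, 12, 25, 35, 21, 20]
Pass 2: scan indices 2..5 for the minimum = 4 comparison(s); min is 12, place at index 1 -> [-6, 12, 25, 35, 21, 20]
Pass 3: scan indices 3..5 for the minimum = 3 comparison(s); min is 20, place at index 2 -> [-6, 12, 20, 35, 21, 25]
Pass 4: scan indices 4..5 for the minimum = 2 comparison(s); min is 21, place at index 3 -> [-6, 12, 20, 21, 35, 25]
Pass 5: scan indices 5..5 for the minimum = 1 comparison(s); min is 25, place at index 4 -> [-6, 12, 20, 21, 25, 35]
Selection sort always scans the whole unsorted suffix, so the count is (n-1) + (n-2) + ... + 1 = n(n-1)/2 = 6*5/2 = 15 regardless of the input order.
Total comparisons: 5 + 4 + 3 + 2 + 1 = 15


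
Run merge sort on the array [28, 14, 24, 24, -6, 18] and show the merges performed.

Divide and conquer:
  Merge [14] + [24] -> [14, 24]
  Merge [28] + [14, 24] -> [14, 24, 28]
  Merge [-6] + [18] -> [-6, 18]
  Merge [24] + [-6, 18] -> [-6, 18, 24]
  Merge [14, 24, 28] + [-6, 18, 24] -> [-6, 14, 18, 24, 24, 28]


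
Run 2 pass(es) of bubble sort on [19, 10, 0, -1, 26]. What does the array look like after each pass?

After pass 1: [10, 0, -1, 19, 26] (3 swaps)
After pass 2: [0, -1, 10, 19, 26] (2 swaps)
Total swaps: 5


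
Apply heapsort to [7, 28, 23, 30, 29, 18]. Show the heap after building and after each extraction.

Build heap: [30, 29, 23, 28, 7, 18]
Extract 30: [29, 28, 23, 18, 7, 30]
Extract 29: [28, 18, 23, 7, 29, 30]
Extract 28: [23, 18, 7, 28, 29, 30]
Extract 23: [18, 7, 23, 28, 29, 30]
Extract 18: [7, 18, 23, 28, 29, 30]


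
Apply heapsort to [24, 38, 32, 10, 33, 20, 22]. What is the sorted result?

Build heap: [38, 33, 32, 10, 24, 20, 22]
Extract 38: [33, 24, 32, 10, 22, 20, 38]
Extract 33: [32, 24, 20, 10, 22, 33, 38]
Extract 32: [24, 22, 20, 10, 32, 33, 38]
Extract 24: [22, 10, 20, 24, 32, 33, 38]
Extract 22: [20, 10, 22, 24, 32, 33, 38]
Extract 20: [10, 20, 22, 24, 32, 33, 38]


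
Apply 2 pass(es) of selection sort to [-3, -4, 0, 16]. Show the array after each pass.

Pass 1: Select minimum -4 at index 1, swap -> [-4, -3, 0, 16]
Pass 2: Select minimum -3 at index 1, swap -> [-4, -3, 0, 16]


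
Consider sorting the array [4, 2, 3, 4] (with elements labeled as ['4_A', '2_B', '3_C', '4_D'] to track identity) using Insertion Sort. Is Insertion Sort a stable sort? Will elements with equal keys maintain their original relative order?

Trace Insertion Sort on the labeled array (the key is the number; the letter only tracks identity):
  Insert 2_B at index 0: [2_B, 4_A, 3_C, 4_D]
  Insert 3_C at index 1: [2_B, 3_C, 4_A, 4_D]
  Insert 4_D at index 3: [2_B, 3_C, 4_A, 4_D]
Final order: [2_B, 3_C, 4_A, 4_D]
Equal keys:
  value 4: originally 4_A, 4_D; after sorting 4_A, 4_D -> order preserved
All equal keys kept their original relative order. Insertion Sort is stable: elements are shifted only while they are strictly greater than the key, so a key is inserted after any equal elements already placed.
Answer: Stable


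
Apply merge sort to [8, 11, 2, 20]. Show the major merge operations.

Divide and conquer:
  Merge [8] + [11] -> [8, 11]
  Merge [2] + [20] -> [2, 20]
  Merge [8, 11] + [2, 20] -> [2, 8, 11, 20]


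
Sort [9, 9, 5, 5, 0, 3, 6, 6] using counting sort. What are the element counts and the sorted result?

Count array: [1, 0, 0, 1, 0, 2, 2, 0, 0, 2]
(count[i] = number of elements equal to i)
Cumulative count: [1, 1, 1, 2, 2, 4, 6, 6, 6, 8]
Sorted: [0, 3, 5, 5, 6, 6, 9, 9]


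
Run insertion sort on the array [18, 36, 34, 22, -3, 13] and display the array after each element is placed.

First element 18 is already 'sorted'
Insert 36: shifted 0 elements -> [18, 36, 34, 22, -3, 13]
Insert 34: shifted 1 elements -> [18, 34, 36, 22, -3, 13]
Insert 22: shifted 2 elements -> [18, 22, 34, 36, -3, 13]
Insert -3: shifted 4 elements -> [-3, 18, 22, 34, 36, 13]
Insert 13: shifted 4 elements -> [-3, 13, 18, 22, 34, 36]


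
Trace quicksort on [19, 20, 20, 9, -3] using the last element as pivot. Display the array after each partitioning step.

Partition 1: pivot=-3 at index 0 -> [-3, 20, 20, 9, 19]
Partition 2: pivot=19 at index 2 -> [-3, 9, 19, 20, 20]
Partition 3: pivot=20 at index 4 -> [-3, 9, 19, 20, 20]


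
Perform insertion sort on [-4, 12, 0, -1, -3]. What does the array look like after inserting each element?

First element -4 is already 'sorted'
Insert 12: shifted 0 elements -> [-4, 12, 0, -1, -3]
Insert 0: shifted 1 elements -> [-4, 0, 12, -1, -3]
Insert -1: shifted 2 elements -> [-4, -1, 0, 12, -3]
Insert -3: shifted 3 elements -> [-4, -3, -1, 0, 12]


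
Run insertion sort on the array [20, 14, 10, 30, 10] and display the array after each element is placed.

First element 20 is already 'sorted'
Insert 14: shifted 1 elements -> [14, 20, 10, 30, 10]
Insert 10: shifted 2 elements -> [10, 14, 20, 30, 10]
Insert 30: shifted 0 elements -> [10, 14, 20, 30, 10]
Insert 10: shifted 3 elements -> [10, 10, 14, 20, 30]


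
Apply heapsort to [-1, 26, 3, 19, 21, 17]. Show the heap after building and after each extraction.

Build heap: [26, 21, 17, 19, -1, 3]
Extract 26: [21, 19, 17, 3, -1, 26]
Extract 21: [19, 3, 17, -1, 21, 26]
Extract 19: [17, 3, -1, 19, 21, 26]
Extract 17: [3, -1, 17, 19, 21, 26]
Extract 3: [-1, 3, 17, 19, 21, 26]


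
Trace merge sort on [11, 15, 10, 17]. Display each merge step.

Divide and conquer:
  Merge [11] + [15] -> [11, 15]
  Merge [10] + [17] -> [10, 17]
  Merge [11, 15] + [10, 17] -> [10, 11, 15, 17]


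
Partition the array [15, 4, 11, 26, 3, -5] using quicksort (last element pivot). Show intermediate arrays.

Partition 1: pivot=-5 at index 0 -> [-5, 4, 11, 26, 3, 15]
Partition 2: pivot=15 at index 4 -> [-5, 4, 11, 3, 15, 26]
Partition 3: pivot=3 at index 1 -> [-5, 3, 11, 4, 15, 26]
Partition 4: pivot=4 at index 2 -> [-5, 3, 4, 11, 15, 26]


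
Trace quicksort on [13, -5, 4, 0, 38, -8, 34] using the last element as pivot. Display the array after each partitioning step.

Partition 1: pivot=34 at index 5 -> [13, -5, 4, 0, -8, 34, 38]
Partition 2: pivot=-8 at index 0 -> [-8, -5, 4, 0, 13, 34, 38]
Partition 3: pivot=13 at index 4 -> [-8, -5, 4, 0, 13, 34, 38]
Partition 4: pivot=0 at index 2 -> [-8, -5, 0, 4, 13, 34, 38]


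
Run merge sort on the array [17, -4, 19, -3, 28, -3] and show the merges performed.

Divide and conquer:
  Merge [-4] + [19] -> [-4, 19]
  Merge [17] + [-4, 19] -> [-4, 17, 19]
  Merge [28] + [-3] -> [-3, 28]
  Merge [-3] + [-3, 28] -> [-3, -3, 28]
  Merge [-4, 17, 19] + [-3, -3, 28] -> [-4, -3, -3, 17, 19, 28]


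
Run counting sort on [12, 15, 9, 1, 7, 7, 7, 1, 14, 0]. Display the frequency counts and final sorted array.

Count array: [1, 2, 0, 0, 0, 0, 0, 3, 0, 1, 0, 0, 1, 0, 1, 1]
(count[i] = number of elements equal to i)
Cumulative count: [1, 3, 3, 3, 3, 3, 3, 6, 6, 7, 7, 7, 8, 8, 9, 10]
Sorted: [0, 1, 1, 7, 7, 7, 9, 12, 14, 15]


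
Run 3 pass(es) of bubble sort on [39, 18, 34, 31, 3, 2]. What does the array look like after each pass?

After pass 1: [18, 34, 31, 3, 2, 39] (5 swaps)
After pass 2: [18, 31, 3, 2, 34, 39] (3 swaps)
After pass 3: [18, 3, 2, 31, 34, 39] (2 swaps)
Total swaps: 10


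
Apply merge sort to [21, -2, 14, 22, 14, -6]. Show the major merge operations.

Divide and conquer:
  Merge [-2] + [14] -> [-2, 14]
  Merge [21] + [-2, 14] -> [-2, 14, 21]
  Merge [14] + [-6] -> [-6, 14]
  Merge [22] + [-6, 14] -> [-6, 14, 22]
  Merge [-2, 14, 21] + [-6, 14, 22] -> [-6, -2, 14, 14, 21, 22]


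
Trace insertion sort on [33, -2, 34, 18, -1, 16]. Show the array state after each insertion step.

First element 33 is already 'sorted'
Insert -2: shifted 1 elements -> [-2, 33, 34, 18, -1, 16]
Insert 34: shifted 0 elements -> [-2, 33, 34, 18, -1, 16]
Insert 18: shifted 2 elements -> [-2, 18, 33, 34, -1, 16]
Insert -1: shifted 3 elements -> [-2, -1, 18, 33, 34, 16]
Insert 16: shifted 3 elements -> [-2, -1, 16, 18, 33, 34]


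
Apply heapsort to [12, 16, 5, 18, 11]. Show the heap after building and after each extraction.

Build heap: [18, 16, 5, 12, 11]
Extract 18: [16, 12, 5, 11, 18]
Extract 16: [12, 11, 5, 16, 18]
Extract 12: [11, 5, 12, 16, 18]
Extract 11: [5, 11, 12, 16, 18]


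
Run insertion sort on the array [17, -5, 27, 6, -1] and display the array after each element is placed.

First element 17 is already 'sorted'
Insert -5: shifted 1 elements -> [-5, 17, 27, 6, -1]
Insert 27: shifted 0 elements -> [-5, 17, 27, 6, -1]
Insert 6: shifted 2 elements -> [-5, 6, 17, 27, -1]
Insert -1: shifted 3 elements -> [-5, -1, 6, 17, 27]


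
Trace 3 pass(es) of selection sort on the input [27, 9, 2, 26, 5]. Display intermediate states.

Pass 1: Select minimum 2 at index 2, swap -> [2, 9, 27, 26, 5]
Pass 2: Select minimum 5 at index 4, swap -> [2, 5, 27, 26, 9]
Pass 3: Select minimum 9 at index 4, swap -> [2, 5, 9, 26, 27]


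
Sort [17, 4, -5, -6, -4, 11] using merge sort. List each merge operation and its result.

Divide and conquer:
  Merge [4] + [-5] -> [-5, 4]
  Merge [17] + [-5, 4] -> [-5, 4, 17]
  Merge [-4] + [11] -> [-4, 11]
  Merge [-6] + [-4, 11] -> [-6, -4, 11]
  Merge [-5, 4, 17] + [-6, -4, 11] -> [-6, -5, -4, 4, 11, 17]


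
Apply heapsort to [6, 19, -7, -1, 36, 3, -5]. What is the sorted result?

Build heap: [36, 19, 3, -1, 6, -7, -5]
Extract 36: [19, 6, 3, -1, -5, -7, 36]
Extract 19: [6, -1, 3, -7, -5, 19, 36]
Extract 6: [3, -1, -5, -7, 6, 19, 36]
Extract 3: [-1, -7, -5, 3, 6, 19, 36]
Extract -1: [-5, -7, -1, 3, 6, 19, 36]
Extract -5: [-7, -5, -1, 3, 6, 19, 36]


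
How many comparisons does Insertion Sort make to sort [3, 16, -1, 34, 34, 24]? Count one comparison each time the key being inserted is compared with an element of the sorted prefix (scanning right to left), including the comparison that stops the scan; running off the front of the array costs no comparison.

Insert 16: 3 <= 16 (stop) = 1 comparison(s) -> [3, 16, -1, 34, 34, 24]
Insert -1: 16 > -1 (shift), 3 > -1 (shift), reached front = 2 comparison(s) -> [-1, 3, 16, 34, 34, 24]
Insert 34: 16 <= 34 (stop) = 1 comparison(s) -> [-1, 3, 16, 34, 34, 24]
Insert 34: 34 <= 34 (stop) = 1 comparison(s) -> [-1, 3, 16, 34, 34, 24]
Insert 24: 34 > 24 (shift), 34 > 24 (shift), 16 <= 24 (stop) = 3 comparison(s) -> [-1, 3, 16, 24, 34, 34]
Total comparisons: 1 + 2 + 1 + 1 + 3 = 8


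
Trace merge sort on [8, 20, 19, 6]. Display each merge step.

Divide and conquer:
  Merge [8] + [20] -> [8, 20]
  Merge [19] + [6] -> [6, 19]
  Merge [8, 20] + [6, 19] -> [6, 8, 19, 20]


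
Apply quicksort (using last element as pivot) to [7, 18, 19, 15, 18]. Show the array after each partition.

Partition 1: pivot=18 at index 3 -> [7, 18, 15, 18, 19]
Partition 2: pivot=15 at index 1 -> [7, 15, 18, 18, 19]


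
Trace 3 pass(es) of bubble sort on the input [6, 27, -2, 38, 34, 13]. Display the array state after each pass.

After pass 1: [6, -2, 27, 34, 13, 38] (3 swaps)
After pass 2: [-2, 6, 27, 13, 34, 38] (2 swaps)
After pass 3: [-2, 6, 13, 27, 34, 38] (1 swaps)
Total swaps: 6


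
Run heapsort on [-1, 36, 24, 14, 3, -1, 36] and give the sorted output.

Build heap: [36, 14, 36, -1, 3, -1, 24]
Extract 36: [36, 14, 24, -1, 3, -1, 36]
Extract 36: [24, 14, -1, -1, 3, 36, 36]
Extract 24: [14, 3, -1, -1, 24, 36, 36]
Extract 14: [3, -1, -1, 14, 24, 36, 36]
Extract 3: [-1, -1, 3, 14, 24, 36, 36]
Extract -1: [-1, -1, 3, 14, 24, 36, 36]


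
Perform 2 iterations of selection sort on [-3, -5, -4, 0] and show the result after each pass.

Pass 1: Select minimum -5 at index 1, swap -> [-5, -3, -4, 0]
Pass 2: Select minimum -4 at index 2, swap -> [-5, -4, -3, 0]


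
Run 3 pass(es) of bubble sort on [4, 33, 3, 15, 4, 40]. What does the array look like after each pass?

After pass 1: [4, 3, 15, 4, 33, 40] (3 swaps)
After pass 2: [3, 4, 4, 15, 33, 40] (2 swaps)
After pass 3: [3, 4, 4, 15, 33, 40] (0 swaps)
Total swaps: 5


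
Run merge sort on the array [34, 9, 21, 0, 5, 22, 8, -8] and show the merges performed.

Divide and conquer:
  Merge [34] + [9] -> [9, 34]
  Merge [21] + [0] -> [0, 21]
  Merge [9, 34] + [0, 21] -> [0, 9, 21, 34]
  Merge [5] + [22] -> [5, 22]
  Merge [8] + [-8] -> [-8, 8]
  Merge [5, 22] + [-8, 8] -> [-8, 5, 8, 22]
  Merge [0, 9, 21, 34] + [-8, 5, 8, 22] -> [-8, 0, 5, 8, 9, 21, 22, 34]


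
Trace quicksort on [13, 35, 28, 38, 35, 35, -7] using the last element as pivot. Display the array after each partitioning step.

Partition 1: pivot=-7 at index 0 -> [-7, 35, 28, 38, 35, 35, 13]
Partition 2: pivot=13 at index 1 -> [-7, 13, 28, 38, 35, 35, 35]
Partition 3: pivot=35 at index 5 -> [-7, 13, 28, 35, 35, 35, 38]
Partition 4: pivot=35 at index 4 -> [-7, 13, 28, 35, 35, 35, 38]
Partition 5: pivot=35 at index 3 -> [-7, 13, 28, 35, 35, 35, 38]


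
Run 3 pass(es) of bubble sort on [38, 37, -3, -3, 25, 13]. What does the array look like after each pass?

After pass 1: [37, -3, -3, 25, 13, 38] (5 swaps)
After pass 2: [-3, -3, 25, 13, 37, 38] (4 swaps)
After pass 3: [-3, -3, 13, 25, 37, 38] (1 swaps)
Total swaps: 10


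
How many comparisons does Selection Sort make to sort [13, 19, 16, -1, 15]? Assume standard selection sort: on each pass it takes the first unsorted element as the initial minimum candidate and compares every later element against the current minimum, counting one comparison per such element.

Pass 1: scan indices 1..4 for the minimum = 4 comparison(s); min is -1, place at index 0 -> [-1, 19, 16, 13, 15]
Pass 2: scan indices 2..4 for the minimum = 3 comparison(s); min is 13, place at index 1 -> [-1, 13, 16, 19, 15]
Pass 3: scan indices 3..4 for the minimum = 2 comparison(s); min is 15, place at index 2 -> [-1, 13, 15, 19, 16]
Pass 4: scan indices 4..4 for the minimum = 1 comparison(s); min is 16, place at index 3 -> [-1, 13, 15, 16, 19]
Selection sort always scans the whole unsorted suffix, so the count is (n-1) + (n-2) + ... + 1 = n(n-1)/2 = 5*4/2 = 10 regardless of the input order.
Total comparisons: 4 + 3 + 2 + 1 = 10


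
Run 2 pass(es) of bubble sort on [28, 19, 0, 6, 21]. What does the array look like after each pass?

After pass 1: [19, 0, 6, 21, 28] (4 swaps)
After pass 2: [0, 6, 19, 21, 28] (2 swaps)
Total swaps: 6


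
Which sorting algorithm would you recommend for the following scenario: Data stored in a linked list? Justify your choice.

Best choice: Merge sort
Reason: Merge sort doesn't require random access; can be done in O(1) extra space for linked lists


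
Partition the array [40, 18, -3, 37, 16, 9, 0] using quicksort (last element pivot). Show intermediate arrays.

Partition 1: pivot=0 at index 1 -> [-3, 0, 40, 37, 16, 9, 18]
Partition 2: pivot=18 at index 4 -> [-3, 0, 16, 9, 18, 37, 40]
Partition 3: pivot=9 at index 2 -> [-3, 0, 9, 16, 18, 37, 40]
Partition 4: pivot=40 at index 6 -> [-3, 0, 9, 16, 18, 37, 40]


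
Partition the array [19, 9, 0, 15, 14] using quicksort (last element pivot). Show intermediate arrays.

Partition 1: pivot=14 at index 2 -> [9, 0, 14, 15, 19]
Partition 2: pivot=0 at index 0 -> [0, 9, 14, 15, 19]
Partition 3: pivot=19 at index 4 -> [0, 9, 14, 15, 19]


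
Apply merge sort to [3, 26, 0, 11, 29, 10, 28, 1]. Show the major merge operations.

Divide and conquer:
  Merge [3] + [26] -> [3, 26]
  Merge [0] + [11] -> [0, 11]
  Merge [3, 26] + [0, 11] -> [0, 3, 11, 26]
  Merge [29] + [10] -> [10, 29]
  Merge [28] + [1] -> [1, 28]
  Merge [10, 29] + [1, 28] -> [1, 10, 28, 29]
  Merge [0, 3, 11, 26] + [1, 10, 28, 29] -> [0, 1, 3, 10, 11, 26, 28, 29]


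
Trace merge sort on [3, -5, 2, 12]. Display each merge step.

Divide and conquer:
  Merge [3] + [-5] -> [-5, 3]
  Merge [2] + [12] -> [2, 12]
  Merge [-5, 3] + [2, 12] -> [-5, 2, 3, 12]


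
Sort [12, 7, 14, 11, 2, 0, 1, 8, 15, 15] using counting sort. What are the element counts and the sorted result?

Count array: [1, 1, 1, 0, 0, 0, 0, 1, 1, 0, 0, 1, 1, 0, 1, 2]
(count[i] = number of elements equal to i)
Cumulative count: [1, 2, 3, 3, 3, 3, 3, 4, 5, 5, 5, 6, 7, 7, 8, 10]
Sorted: [0, 1, 2, 7, 8, 11, 12, 14, 15, 15]


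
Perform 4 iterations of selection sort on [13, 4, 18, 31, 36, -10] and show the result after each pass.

Pass 1: Select minimum -10 at index 5, swap -> [-10, 4, 18, 31, 36, 13]
Pass 2: Select minimum 4 at index 1, swap -> [-10, 4, 18, 31, 36, 13]
Pass 3: Select minimum 13 at index 5, swap -> [-10, 4, 13, 31, 36, 18]
Pass 4: Select minimum 18 at index 5, swap -> [-10, 4, 13, 18, 36, 31]


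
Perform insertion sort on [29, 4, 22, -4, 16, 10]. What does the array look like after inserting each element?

First element 29 is already 'sorted'
Insert 4: shifted 1 elements -> [4, 29, 22, -4, 16, 10]
Insert 22: shifted 1 elements -> [4, 22, 29, -4, 16, 10]
Insert -4: shifted 3 elements -> [-4, 4, 22, 29, 16, 10]
Insert 16: shifted 2 elements -> [-4, 4, 16, 22, 29, 10]
Insert 10: shifted 3 elements -> [-4, 4, 10, 16, 22, 29]


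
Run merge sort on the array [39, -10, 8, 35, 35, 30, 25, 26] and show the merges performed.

Divide and conquer:
  Merge [39] + [-10] -> [-10, 39]
  Merge [8] + [35] -> [8, 35]
  Merge [-10, 39] + [8, 35] -> [-10, 8, 35, 39]
  Merge [35] + [30] -> [30, 35]
  Merge [25] + [26] -> [25, 26]
  Merge [30, 35] + [25, 26] -> [25, 26, 30, 35]
  Merge [-10, 8, 35, 39] + [25, 26, 30, 35] -> [-10, 8, 25, 26, 30, 35, 35, 39]


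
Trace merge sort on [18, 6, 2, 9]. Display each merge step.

Divide and conquer:
  Merge [18] + [6] -> [6, 18]
  Merge [2] + [9] -> [2, 9]
  Merge [6, 18] + [2, 9] -> [2, 6, 9, 18]


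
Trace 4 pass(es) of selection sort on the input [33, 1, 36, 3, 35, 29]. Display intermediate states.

Pass 1: Select minimum 1 at index 1, swap -> [1, 33, 36, 3, 35, 29]
Pass 2: Select minimum 3 at index 3, swap -> [1, 3, 36, 33, 35, 29]
Pass 3: Select minimum 29 at index 5, swap -> [1, 3, 29, 33, 35, 36]
Pass 4: Select minimum 33 at index 3, swap -> [1, 3, 29, 33, 35, 36]


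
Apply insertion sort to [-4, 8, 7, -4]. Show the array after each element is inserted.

First element -4 is already 'sorted'
Insert 8: shifted 0 elements -> [-4, 8, 7, -4]
Insert 7: shifted 1 elements -> [-4, 7, 8, -4]
Insert -4: shifted 2 elements -> [-4, -4, 7, 8]


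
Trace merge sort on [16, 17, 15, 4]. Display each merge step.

Divide and conquer:
  Merge [16] + [17] -> [16, 17]
  Merge [15] + [4] -> [4, 15]
  Merge [16, 17] + [4, 15] -> [4, 15, 16, 17]


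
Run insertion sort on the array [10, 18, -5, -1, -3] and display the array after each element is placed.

First element 10 is already 'sorted'
Insert 18: shifted 0 elements -> [10, 18, -5, -1, -3]
Insert -5: shifted 2 elements -> [-5, 10, 18, -1, -3]
Insert -1: shifted 2 elements -> [-5, -1, 10, 18, -3]
Insert -3: shifted 3 elements -> [-5, -3, -1, 10, 18]


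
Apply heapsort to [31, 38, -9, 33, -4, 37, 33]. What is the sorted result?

Build heap: [38, 33, 37, 31, -4, -9, 33]
Extract 38: [37, 33, 33, 31, -4, -9, 38]
Extract 37: [33, 31, 33, -9, -4, 37, 38]
Extract 33: [33, 31, -4, -9, 33, 37, 38]
Extract 33: [31, -9, -4, 33, 33, 37, 38]
Extract 31: [-4, -9, 31, 33, 33, 37, 38]
Extract -4: [-9, -4, 31, 33, 33, 37, 38]


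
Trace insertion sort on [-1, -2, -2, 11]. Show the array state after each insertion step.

First element -1 is already 'sorted'
Insert -2: shifted 1 elements -> [-2, -1, -2, 11]
Insert -2: shifted 1 elements -> [-2, -2, -1, 11]
Insert 11: shifted 0 elements -> [-2, -2, -1, 11]


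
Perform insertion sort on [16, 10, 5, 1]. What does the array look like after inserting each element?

First element 16 is already 'sorted'
Insert 10: shifted 1 elements -> [10, 16, 5, 1]
Insert 5: shifted 2 elements -> [5, 10, 16, 1]
Insert 1: shifted 3 elements -> [1, 5, 10, 16]


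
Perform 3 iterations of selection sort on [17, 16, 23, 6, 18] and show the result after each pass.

Pass 1: Select minimum 6 at index 3, swap -> [6, 16, 23, 17, 18]
Pass 2: Select minimum 16 at index 1, swap -> [6, 16, 23, 17, 18]
Pass 3: Select minimum 17 at index 3, swap -> [6, 16, 17, 23, 18]


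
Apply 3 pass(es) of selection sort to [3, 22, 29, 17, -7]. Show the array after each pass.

Pass 1: Select minimum -7 at index 4, swap -> [-7, 22, 29, 17, 3]
Pass 2: Select minimum 3 at index 4, swap -> [-7, 3, 29, 17, 22]
Pass 3: Select minimum 17 at index 3, swap -> [-7, 3, 17, 29, 22]


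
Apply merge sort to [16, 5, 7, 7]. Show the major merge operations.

Divide and conquer:
  Merge [16] + [5] -> [5, 16]
  Merge [7] + [7] -> [7, 7]
  Merge [5, 16] + [7, 7] -> [5, 7, 7, 16]


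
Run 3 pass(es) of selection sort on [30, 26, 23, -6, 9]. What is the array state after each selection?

Pass 1: Select minimum -6 at index 3, swap -> [-6, 26, 23, 30, 9]
Pass 2: Select minimum 9 at index 4, swap -> [-6, 9, 23, 30, 26]
Pass 3: Select minimum 23 at index 2, swap -> [-6, 9, 23, 30, 26]


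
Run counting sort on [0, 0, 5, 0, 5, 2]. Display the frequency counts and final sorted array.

Count array: [3, 0, 1, 0, 0, 2]
(count[i] = number of elements equal to i)
Cumulative count: [3, 3, 4, 4, 4, 6]
Sorted: [0, 0, 0, 2, 5, 5]


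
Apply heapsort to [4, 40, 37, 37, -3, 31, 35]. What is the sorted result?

Build heap: [40, 37, 37, 4, -3, 31, 35]
Extract 40: [37, 35, 37, 4, -3, 31, 40]
Extract 37: [37, 35, 31, 4, -3, 37, 40]
Extract 37: [35, 4, 31, -3, 37, 37, 40]
Extract 35: [31, 4, -3, 35, 37, 37, 40]
Extract 31: [4, -3, 31, 35, 37, 37, 40]
Extract 4: [-3, 4, 31, 35, 37, 37, 40]


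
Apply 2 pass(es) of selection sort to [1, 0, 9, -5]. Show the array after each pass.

Pass 1: Select minimum -5 at index 3, swap -> [-5, 0, 9, 1]
Pass 2: Select minimum 0 at index 1, swap -> [-5, 0, 9, 1]


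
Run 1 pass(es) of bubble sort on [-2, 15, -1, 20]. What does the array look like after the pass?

After pass 1: [-2, -1, 15, 20] (1 swaps)
Total swaps: 1


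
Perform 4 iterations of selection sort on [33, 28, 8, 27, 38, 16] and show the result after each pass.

Pass 1: Select minimum 8 at index 2, swap -> [8, 28, 33, 27, 38, 16]
Pass 2: Select minimum 16 at index 5, swap -> [8, 16, 33, 27, 38, 28]
Pass 3: Select minimum 27 at index 3, swap -> [8, 16, 27, 33, 38, 28]
Pass 4: Select minimum 28 at index 5, swap -> [8, 16, 27, 28, 38, 33]


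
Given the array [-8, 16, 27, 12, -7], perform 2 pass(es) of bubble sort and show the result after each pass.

After pass 1: [-8, 16, 12, -7, 27] (2 swaps)
After pass 2: [-8, 12, -7, 16, 27] (2 swaps)
Total swaps: 4


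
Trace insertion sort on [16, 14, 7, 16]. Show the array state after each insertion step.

First element 16 is already 'sorted'
Insert 14: shifted 1 elements -> [14, 16, 7, 16]
Insert 7: shifted 2 elements -> [7, 14, 16, 16]
Insert 16: shifted 0 elements -> [7, 14, 16, 16]


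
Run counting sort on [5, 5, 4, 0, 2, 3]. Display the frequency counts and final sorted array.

Count array: [1, 0, 1, 1, 1, 2]
(count[i] = number of elements equal to i)
Cumulative count: [1, 1, 2, 3, 4, 6]
Sorted: [0, 2, 3, 4, 5, 5]


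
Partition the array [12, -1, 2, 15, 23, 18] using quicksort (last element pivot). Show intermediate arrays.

Partition 1: pivot=18 at index 4 -> [12, -1, 2, 15, 18, 23]
Partition 2: pivot=15 at index 3 -> [12, -1, 2, 15, 18, 23]
Partition 3: pivot=2 at index 1 -> [-1, 2, 12, 15, 18, 23]


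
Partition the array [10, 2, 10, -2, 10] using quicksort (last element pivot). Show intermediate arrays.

Partition 1: pivot=10 at index 4 -> [10, 2, 10, -2, 10]
Partition 2: pivot=-2 at index 0 -> [-2, 2, 10, 10, 10]
Partition 3: pivot=10 at index 3 -> [-2, 2, 10, 10, 10]
Partition 4: pivot=10 at index 2 -> [-2, 2, 10, 10, 10]


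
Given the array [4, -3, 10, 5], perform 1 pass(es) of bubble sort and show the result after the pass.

After pass 1: [-3, 4, 5, 10] (2 swaps)
Total swaps: 2


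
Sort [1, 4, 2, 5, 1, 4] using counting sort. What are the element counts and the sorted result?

Count array: [0, 2, 1, 0, 2, 1]
(count[i] = number of elements equal to i)
Cumulative count: [0, 2, 3, 3, 5, 6]
Sorted: [1, 1, 2, 4, 4, 5]


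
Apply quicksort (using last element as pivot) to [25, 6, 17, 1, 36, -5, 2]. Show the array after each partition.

Partition 1: pivot=2 at index 2 -> [1, -5, 2, 25, 36, 6, 17]
Partition 2: pivot=-5 at index 0 -> [-5, 1, 2, 25, 36, 6, 17]
Partition 3: pivot=17 at index 4 -> [-5, 1, 2, 6, 17, 25, 36]
Partition 4: pivot=36 at index 6 -> [-5, 1, 2, 6, 17, 25, 36]


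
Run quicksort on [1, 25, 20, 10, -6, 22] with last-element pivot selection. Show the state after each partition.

Partition 1: pivot=22 at index 4 -> [1, 20, 10, -6, 22, 25]
Partition 2: pivot=-6 at index 0 -> [-6, 20, 10, 1, 22, 25]
Partition 3: pivot=1 at index 1 -> [-6, 1, 10, 20, 22, 25]
Partition 4: pivot=20 at index 3 -> [-6, 1, 10, 20, 22, 25]


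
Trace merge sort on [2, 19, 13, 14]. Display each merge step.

Divide and conquer:
  Merge [2] + [19] -> [2, 19]
  Merge [13] + [14] -> [13, 14]
  Merge [2, 19] + [13, 14] -> [2, 13, 14, 19]


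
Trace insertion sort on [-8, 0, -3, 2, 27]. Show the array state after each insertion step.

First element -8 is already 'sorted'
Insert 0: shifted 0 elements -> [-8, 0, -3, 2, 27]
Insert -3: shifted 1 elements -> [-8, -3, 0, 2, 27]
Insert 2: shifted 0 elements -> [-8, -3, 0, 2, 27]
Insert 27: shifted 0 elements -> [-8, -3, 0, 2, 27]


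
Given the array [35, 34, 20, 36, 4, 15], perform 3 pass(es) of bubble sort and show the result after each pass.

After pass 1: [34, 20, 35, 4, 15, 36] (4 swaps)
After pass 2: [20, 34, 4, 15, 35, 36] (3 swaps)
After pass 3: [20, 4, 15, 34, 35, 36] (2 swaps)
Total swaps: 9


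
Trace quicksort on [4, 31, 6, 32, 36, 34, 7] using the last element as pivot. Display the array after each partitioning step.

Partition 1: pivot=7 at index 2 -> [4, 6, 7, 32, 36, 34, 31]
Partition 2: pivot=6 at index 1 -> [4, 6, 7, 32, 36, 34, 31]
Partition 3: pivot=31 at index 3 -> [4, 6, 7, 31, 36, 34, 32]
Partition 4: pivot=32 at index 4 -> [4, 6, 7, 31, 32, 34, 36]
Partition 5: pivot=36 at index 6 -> [4, 6, 7, 31, 32, 34, 36]


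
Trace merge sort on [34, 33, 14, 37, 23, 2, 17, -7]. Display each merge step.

Divide and conquer:
  Merge [34] + [33] -> [33, 34]
  Merge [14] + [37] -> [14, 37]
  Merge [33, 34] + [14, 37] -> [14, 33, 34, 37]
  Merge [23] + [2] -> [2, 23]
  Merge [17] + [-7] -> [-7, 17]
  Merge [2, 23] + [-7, 17] -> [-7, 2, 17, 23]
  Merge [14, 33, 34, 37] + [-7, 2, 17, 23] -> [-7, 2, 14, 17, 23, 33, 34, 37]


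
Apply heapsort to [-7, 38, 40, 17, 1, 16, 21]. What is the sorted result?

Build heap: [40, 38, 21, 17, 1, 16, -7]
Extract 40: [38, 17, 21, -7, 1, 16, 40]
Extract 38: [21, 17, 16, -7, 1, 38, 40]
Extract 21: [17, 1, 16, -7, 21, 38, 40]
Extract 17: [16, 1, -7, 17, 21, 38, 40]
Extract 16: [1, -7, 16, 17, 21, 38, 40]
Extract 1: [-7, 1, 16, 17, 21, 38, 40]


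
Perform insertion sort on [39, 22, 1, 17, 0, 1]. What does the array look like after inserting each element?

First element 39 is already 'sorted'
Insert 22: shifted 1 elements -> [22, 39, 1, 17, 0, 1]
Insert 1: shifted 2 elements -> [1, 22, 39, 17, 0, 1]
Insert 17: shifted 2 elements -> [1, 17, 22, 39, 0, 1]
Insert 0: shifted 4 elements -> [0, 1, 17, 22, 39, 1]
Insert 1: shifted 3 elements -> [0, 1, 1, 17, 22, 39]


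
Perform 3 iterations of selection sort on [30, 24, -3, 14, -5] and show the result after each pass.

Pass 1: Select minimum -5 at index 4, swap -> [-5, 24, -3, 14, 30]
Pass 2: Select minimum -3 at index 2, swap -> [-5, -3, 24, 14, 30]
Pass 3: Select minimum 14 at index 3, swap -> [-5, -3, 14, 24, 30]


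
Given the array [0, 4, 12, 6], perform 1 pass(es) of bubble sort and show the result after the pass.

After pass 1: [0, 4, 6, 12] (1 swaps)
Total swaps: 1


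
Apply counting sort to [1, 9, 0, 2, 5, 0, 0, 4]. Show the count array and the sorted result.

Count array: [3, 1, 1, 0, 1, 1, 0, 0, 0, 1]
(count[i] = number of elements equal to i)
Cumulative count: [3, 4, 5, 5, 6, 7, 7, 7, 7, 8]
Sorted: [0, 0, 0, 1, 2, 4, 5, 9]


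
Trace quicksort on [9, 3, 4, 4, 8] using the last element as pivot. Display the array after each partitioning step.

Partition 1: pivot=8 at index 3 -> [3, 4, 4, 8, 9]
Partition 2: pivot=4 at index 2 -> [3, 4, 4, 8, 9]
Partition 3: pivot=4 at index 1 -> [3, 4, 4, 8, 9]


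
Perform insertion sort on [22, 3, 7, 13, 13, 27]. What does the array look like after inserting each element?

First element 22 is already 'sorted'
Insert 3: shifted 1 elements -> [3, 22, 7, 13, 13, 27]
Insert 7: shifted 1 elements -> [3, 7, 22, 13, 13, 27]
Insert 13: shifted 1 elements -> [3, 7, 13, 22, 13, 27]
Insert 13: shifted 1 elements -> [3, 7, 13, 13, 22, 27]
Insert 27: shifted 0 elements -> [3, 7, 13, 13, 22, 27]


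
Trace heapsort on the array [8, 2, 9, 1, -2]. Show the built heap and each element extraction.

Build heap: [9, 2, 8, 1, -2]
Extract 9: [8, 2, -2, 1, 9]
Extract 8: [2, 1, -2, 8, 9]
Extract 2: [1, -2, 2, 8, 9]
Extract 1: [-2, 1, 2, 8, 9]


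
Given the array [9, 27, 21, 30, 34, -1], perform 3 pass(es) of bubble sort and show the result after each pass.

After pass 1: [9, 21, 27, 30, -1, 34] (2 swaps)
After pass 2: [9, 21, 27, -1, 30, 34] (1 swaps)
After pass 3: [9, 21, -1, 27, 30, 34] (1 swaps)
Total swaps: 4


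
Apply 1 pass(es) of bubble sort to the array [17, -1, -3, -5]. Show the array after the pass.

After pass 1: [-1, -3, -5, 17] (3 swaps)
Total swaps: 3


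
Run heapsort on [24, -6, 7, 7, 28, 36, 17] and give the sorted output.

Build heap: [36, 28, 24, 7, -6, 7, 17]
Extract 36: [28, 17, 24, 7, -6, 7, 36]
Extract 28: [24, 17, 7, 7, -6, 28, 36]
Extract 24: [17, 7, 7, -6, 24, 28, 36]
Extract 17: [7, -6, 7, 17, 24, 28, 36]
Extract 7: [7, -6, 7, 17, 24, 28, 36]
Extract 7: [-6, 7, 7, 17, 24, 28, 36]


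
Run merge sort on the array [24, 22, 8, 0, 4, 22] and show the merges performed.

Divide and conquer:
  Merge [22] + [8] -> [8, 22]
  Merge [24] + [8, 22] -> [8, 22, 24]
  Merge [4] + [22] -> [4, 22]
  Merge [0] + [4, 22] -> [0, 4, 22]
  Merge [8, 22, 24] + [0, 4, 22] -> [0, 4, 8, 22, 22, 24]


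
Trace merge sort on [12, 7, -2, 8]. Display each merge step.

Divide and conquer:
  Merge [12] + [7] -> [7, 12]
  Merge [-2] + [8] -> [-2, 8]
  Merge [7, 12] + [-2, 8] -> [-2, 7, 8, 12]


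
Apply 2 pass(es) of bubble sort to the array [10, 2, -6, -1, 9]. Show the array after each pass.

After pass 1: [2, -6, -1, 9, 10] (4 swaps)
After pass 2: [-6, -1, 2, 9, 10] (2 swaps)
Total swaps: 6


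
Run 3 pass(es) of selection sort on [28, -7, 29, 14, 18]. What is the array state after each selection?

Pass 1: Select minimum -7 at index 1, swap -> [-7, 28, 29, 14, 18]
Pass 2: Select minimum 14 at index 3, swap -> [-7, 14, 29, 28, 18]
Pass 3: Select minimum 18 at index 4, swap -> [-7, 14, 18, 28, 29]


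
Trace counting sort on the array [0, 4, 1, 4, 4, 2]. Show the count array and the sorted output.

Count array: [1, 1, 1, 0, 3]
(count[i] = number of elements equal to i)
Cumulative count: [1, 2, 3, 3, 6]
Sorted: [0, 1, 2, 4, 4, 4]


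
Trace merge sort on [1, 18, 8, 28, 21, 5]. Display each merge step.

Divide and conquer:
  Merge [18] + [8] -> [8, 18]
  Merge [1] + [8, 18] -> [1, 8, 18]
  Merge [21] + [5] -> [5, 21]
  Merge [28] + [5, 21] -> [5, 21, 28]
  Merge [1, 8, 18] + [5, 21, 28] -> [1, 5, 8, 18, 21, 28]


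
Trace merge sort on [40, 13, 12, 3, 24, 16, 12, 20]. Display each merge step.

Divide and conquer:
  Merge [40] + [13] -> [13, 40]
  Merge [12] + [3] -> [3, 12]
  Merge [13, 40] + [3, 12] -> [3, 12, 13, 40]
  Merge [24] + [16] -> [16, 24]
  Merge [12] + [20] -> [12, 20]
  Merge [16, 24] + [12, 20] -> [12, 16, 20, 24]
  Merge [3, 12, 13, 40] + [12, 16, 20, 24] -> [3, 12, 12, 13, 16, 20, 24, 40]


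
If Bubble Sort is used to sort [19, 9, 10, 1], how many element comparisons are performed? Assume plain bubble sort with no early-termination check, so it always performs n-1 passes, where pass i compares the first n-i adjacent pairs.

Pass 1: compare adjacent pairs (0,1)..(2,3) = 3 comparison(s), 3 swap(s) -> [9, 10, 1, 19]
Pass 2: compare adjacent pairs (0,1)..(1,2) = 2 comparison(s), 1 swap(s) -> [9, 1, 10, 19]
Pass 3: compare adjacent pairs (0,1)..(0,1) = 1 comparison(s), 1 swap(s) -> [1, 9, 10, 19]
Total comparisons: 3 + 2 + 1 = 6


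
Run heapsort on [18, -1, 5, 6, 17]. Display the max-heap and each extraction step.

Build heap: [18, 17, 5, 6, -1]
Extract 18: [17, 6, 5, -1, 18]
Extract 17: [6, -1, 5, 17, 18]
Extract 6: [5, -1, 6, 17, 18]
Extract 5: [-1, 5, 6, 17, 18]


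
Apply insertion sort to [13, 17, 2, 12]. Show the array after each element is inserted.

First element 13 is already 'sorted'
Insert 17: shifted 0 elements -> [13, 17, 2, 12]
Insert 2: shifted 2 elements -> [2, 13, 17, 12]
Insert 12: shifted 2 elements -> [2, 12, 13, 17]


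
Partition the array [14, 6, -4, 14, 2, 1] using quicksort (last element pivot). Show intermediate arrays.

Partition 1: pivot=1 at index 1 -> [-4, 1, 14, 14, 2, 6]
Partition 2: pivot=6 at index 3 -> [-4, 1, 2, 6, 14, 14]
Partition 3: pivot=14 at index 5 -> [-4, 1, 2, 6, 14, 14]


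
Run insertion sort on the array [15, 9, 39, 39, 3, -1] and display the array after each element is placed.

First element 15 is already 'sorted'
Insert 9: shifted 1 elements -> [9, 15, 39, 39, 3, -1]
Insert 39: shifted 0 elements -> [9, 15, 39, 39, 3, -1]
Insert 39: shifted 0 elements -> [9, 15, 39, 39, 3, -1]
Insert 3: shifted 4 elements -> [3, 9, 15, 39, 39, -1]
Insert -1: shifted 5 elements -> [-1, 3, 9, 15, 39, 39]


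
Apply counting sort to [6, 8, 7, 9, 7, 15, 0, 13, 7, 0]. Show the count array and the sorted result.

Count array: [2, 0, 0, 0, 0, 0, 1, 3, 1, 1, 0, 0, 0, 1, 0, 1]
(count[i] = number of elements equal to i)
Cumulative count: [2, 2, 2, 2, 2, 2, 3, 6, 7, 8, 8, 8, 8, 9, 9, 10]
Sorted: [0, 0, 6, 7, 7, 7, 8, 9, 13, 15]


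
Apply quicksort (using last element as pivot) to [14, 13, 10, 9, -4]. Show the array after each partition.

Partition 1: pivot=-4 at index 0 -> [-4, 13, 10, 9, 14]
Partition 2: pivot=14 at index 4 -> [-4, 13, 10, 9, 14]
Partition 3: pivot=9 at index 1 -> [-4, 9, 10, 13, 14]
Partition 4: pivot=13 at index 3 -> [-4, 9, 10, 13, 14]


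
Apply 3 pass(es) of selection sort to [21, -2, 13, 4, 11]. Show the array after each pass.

Pass 1: Select minimum -2 at index 1, swap -> [-2, 21, 13, 4, 11]
Pass 2: Select minimum 4 at index 3, swap -> [-2, 4, 13, 21, 11]
Pass 3: Select minimum 11 at index 4, swap -> [-2, 4, 11, 21, 13]


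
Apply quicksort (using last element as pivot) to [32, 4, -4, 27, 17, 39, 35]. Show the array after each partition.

Partition 1: pivot=35 at index 5 -> [32, 4, -4, 27, 17, 35, 39]
Partition 2: pivot=17 at index 2 -> [4, -4, 17, 27, 32, 35, 39]
Partition 3: pivot=-4 at index 0 -> [-4, 4, 17, 27, 32, 35, 39]
Partition 4: pivot=32 at index 4 -> [-4, 4, 17, 27, 32, 35, 39]


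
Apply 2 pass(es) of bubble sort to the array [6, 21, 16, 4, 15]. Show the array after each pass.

After pass 1: [6, 16, 4, 15, 21] (3 swaps)
After pass 2: [6, 4, 15, 16, 21] (2 swaps)
Total swaps: 5


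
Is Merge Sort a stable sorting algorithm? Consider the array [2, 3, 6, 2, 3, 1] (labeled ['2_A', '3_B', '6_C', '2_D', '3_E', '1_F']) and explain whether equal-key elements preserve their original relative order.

Trace Merge Sort on the labeled array (the key is the number; the letter only tracks identity):
  Merge [3_B] + [6_C] -> [3_B, 6_C]
  Merge [2_A] + [3_B, 6_C] -> [2_A, 3_B, 6_C]
  Merge [3_E] + [1_F] -> [1_F, 3_E]
  Merge [2_D] + [1_F, 3_E] -> [1_F, 2_D, 3_E]
  Merge [2_A, 3_B, 6_C] + [1_F, 2_D, 3_E] -> [1_F, 2_A, 2_D, 3_B, 3_E, 6_C]
Final order: [1_F, 2_A, 2_D, 3_B, 3_E, 6_C]
Equal keys:
  value 2: originally 2_A, 2_D; after sorting 2_A, 2_D -> order preserved
  value 3: originally 3_B, 3_E; after sorting 3_B, 3_E -> order preserved
All equal keys kept their original relative order. Merge Sort is stable: when the heads of the two halves are equal the merge takes from the left half first.
Answer: Stable
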